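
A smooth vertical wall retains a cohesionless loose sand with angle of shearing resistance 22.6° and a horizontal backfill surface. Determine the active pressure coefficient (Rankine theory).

0.445

K_a = (1 − sin φ)/(1 + sin φ) = (1 − sin 22.6°)/(1 + sin 22.6°) = 0.4448.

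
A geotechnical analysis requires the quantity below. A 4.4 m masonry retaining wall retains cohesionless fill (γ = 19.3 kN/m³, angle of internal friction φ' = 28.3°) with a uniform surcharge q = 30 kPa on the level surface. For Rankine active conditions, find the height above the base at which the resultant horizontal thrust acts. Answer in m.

1.77 m

K_a = 0.3568.
Triangular part P₁ = ½K_aγH² = 66.65 at H/3 = 1.467 m; rectangular part P₂ = K_a q H = 47.09 at H/2 = 2.200 m.
ȳ = (P₁·1.467 + P₂·2.200)/(P₁+P₂) = 1.770 m.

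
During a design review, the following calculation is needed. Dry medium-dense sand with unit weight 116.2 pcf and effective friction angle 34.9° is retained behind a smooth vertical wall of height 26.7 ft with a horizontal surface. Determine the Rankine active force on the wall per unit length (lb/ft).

K_a = tan²(45° − φ/2) = 0.2721.
P_a = ½ K_a γ H² = 0.5 × 0.2721 × 116.2 × 26.7² = 11270 lb/ft.

11300 lb/ft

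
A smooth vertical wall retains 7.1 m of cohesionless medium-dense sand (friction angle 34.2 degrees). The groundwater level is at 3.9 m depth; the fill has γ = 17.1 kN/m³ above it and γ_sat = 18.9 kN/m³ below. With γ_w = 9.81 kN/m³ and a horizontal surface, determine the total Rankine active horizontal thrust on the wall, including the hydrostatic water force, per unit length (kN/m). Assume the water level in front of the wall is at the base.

K_a = tan²(45° − φ/2) = 0.2803.
γ' = 18.9 − 9.81 = 9.090 kN/m³. Depth below WT = 3.2 m.
σ'_h at WT = K_a γ d_w = 18.70 kPa; at base = 18.70 + K_a γ' × 3.2 = 26.85 kPa.
P₁ (0–3.9 m) = ½×18.70×3.9 = 36.46. P₂ (3.9–7.1 m) = ½(18.70+26.85)×3.2 = 72.87.
P_w = ½ γ_w h₂² = 0.5×9.81×3.2² = 50.23. Total = 36.46+72.87+50.23 = 159.6 kN/m.

160 kN/m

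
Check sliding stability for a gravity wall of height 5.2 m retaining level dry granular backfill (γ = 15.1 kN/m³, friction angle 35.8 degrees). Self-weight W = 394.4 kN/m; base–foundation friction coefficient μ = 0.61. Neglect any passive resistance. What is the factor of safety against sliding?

4.50

K_a = tan²(45° − 35.8°/2) = 0.2619.
P_a = ½K_aγH² = 0.5×0.2619×15.1×5.2² = 53.46 kN/m, acting at H/3 = 1.733 m above the base.
FS_sliding = μW / P_a = 0.61×394.4 / 53.46 = 4.500.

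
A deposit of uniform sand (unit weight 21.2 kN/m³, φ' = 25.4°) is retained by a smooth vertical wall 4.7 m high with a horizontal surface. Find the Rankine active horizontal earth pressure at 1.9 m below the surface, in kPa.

16.1 kPa

K_a = (1 − sin φ)/(1 + sin φ) = 0.3996.
σ_h = K_a γ z = 0.3996 × 21.2 × 1.9 = 16.10 kPa.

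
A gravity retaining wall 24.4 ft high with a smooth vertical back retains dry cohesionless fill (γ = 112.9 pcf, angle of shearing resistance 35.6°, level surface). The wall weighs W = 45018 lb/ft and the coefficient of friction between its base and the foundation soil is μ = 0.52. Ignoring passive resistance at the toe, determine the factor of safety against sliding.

K_a = tan²(45° − 35.6°/2) = 0.2641.
P_a = ½K_aγH² = 0.5×0.2641×112.9×24.4² = 8877 lb/ft, acting at H/3 = 8.133 ft above the base.
FS_sliding = μW / P_a = 0.52×45018 / 8877 = 2.637.

2.64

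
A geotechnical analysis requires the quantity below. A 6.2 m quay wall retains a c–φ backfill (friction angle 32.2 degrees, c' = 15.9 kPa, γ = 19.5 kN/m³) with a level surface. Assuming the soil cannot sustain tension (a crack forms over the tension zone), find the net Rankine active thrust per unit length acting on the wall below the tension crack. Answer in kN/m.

K_a = 0.3047; √K_a = 0.5520.
Tension-crack depth z_c = 2c/(γ√K_a) = 2×15.9/(19.5×0.5520) = 2.954 m.
σ_a at base = K_a γ H − 2c√K_a = 0.3047×19.5×6.2 − 2×15.9×0.5520 = 19.29 kPa.
P_a = ½ × 19.29 × (H − z_c) = 0.5×19.29×3.246 = 31.30 kN/m.

31.3 kN/m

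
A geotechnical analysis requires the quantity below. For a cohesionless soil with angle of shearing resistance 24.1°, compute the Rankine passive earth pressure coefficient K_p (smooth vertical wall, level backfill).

K_p = (1 + sin φ)/(1 − sin φ) = tan²(45° + 24.1°/2) = 2.380.

2.38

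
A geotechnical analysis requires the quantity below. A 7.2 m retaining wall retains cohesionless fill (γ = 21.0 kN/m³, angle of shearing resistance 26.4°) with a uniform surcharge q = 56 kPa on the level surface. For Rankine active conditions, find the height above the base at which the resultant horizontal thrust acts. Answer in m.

K_a = 0.3844.
Triangular part P₁ = ½K_aγH² = 209.3 at H/3 = 2.400 m; rectangular part P₂ = K_a q H = 155.0 at H/2 = 3.600 m.
ȳ = (P₁·2.400 + P₂·3.600)/(P₁+P₂) = 2.911 m.

2.91 m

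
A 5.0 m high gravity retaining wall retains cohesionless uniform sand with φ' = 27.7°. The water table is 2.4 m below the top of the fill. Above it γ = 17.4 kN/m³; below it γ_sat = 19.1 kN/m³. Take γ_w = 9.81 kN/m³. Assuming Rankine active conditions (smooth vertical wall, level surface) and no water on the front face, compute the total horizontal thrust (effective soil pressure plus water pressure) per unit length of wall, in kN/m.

103 kN/m

K_a = tan²(45° − φ/2) = 0.3653.
γ' = 19.1 − 9.81 = 9.290 kN/m³. Depth below WT = 2.6 m.
σ'_h at WT = K_a γ d_w = 15.26 kPa; at base = 15.26 + K_a γ' × 2.6 = 24.08 kPa.
P₁ (0–2.4 m) = ½×15.26×2.4 = 18.31. P₂ (2.4–5.0 m) = ½(15.26+24.08)×2.6 = 51.14.
P_w = ½ γ_w h₂² = 0.5×9.81×2.6² = 33.16. Total = 18.31+51.14+33.16 = 102.6 kN/m.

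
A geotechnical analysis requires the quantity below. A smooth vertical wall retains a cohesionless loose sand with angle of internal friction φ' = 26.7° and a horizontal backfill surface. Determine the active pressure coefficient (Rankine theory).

K_a = tan²(45° − φ/2) = tan²(31.65°) = 0.3800.

0.380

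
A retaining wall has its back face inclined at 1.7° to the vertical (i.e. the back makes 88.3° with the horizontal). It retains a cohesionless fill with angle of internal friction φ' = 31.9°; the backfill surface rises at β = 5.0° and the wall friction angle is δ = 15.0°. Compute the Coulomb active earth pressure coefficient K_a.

0.310

K_a = sin²(α+φ) / [sin²α · sin(α−δ) · (1 + √{sin(φ+δ)sin(φ−β) / (sin(α−δ)sin(α+β))})²].
With α = 88.3°, φ = 31.9°, δ = 15.0°, β = 5.0°: K_a = 0.3096.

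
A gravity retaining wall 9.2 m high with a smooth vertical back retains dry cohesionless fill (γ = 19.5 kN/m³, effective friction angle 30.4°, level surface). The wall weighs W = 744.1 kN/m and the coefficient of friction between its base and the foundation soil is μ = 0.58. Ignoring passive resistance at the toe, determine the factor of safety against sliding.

1.59

K_a = tan²(45° − 30.4°/2) = 0.3280.
P_a = ½K_aγH² = 0.5×0.3280×19.5×9.2² = 270.7 kN/m, acting at H/3 = 3.067 m above the base.
FS_sliding = μW / P_a = 0.58×744.1 / 270.7 = 1.594.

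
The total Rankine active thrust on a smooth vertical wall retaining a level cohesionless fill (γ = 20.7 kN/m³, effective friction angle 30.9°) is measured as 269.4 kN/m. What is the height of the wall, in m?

K_a = 0.3214. P_a = ½ K_a γ H² ⇒ H = √(2P_a/(K_a γ)).
H = √(2×269.4/(0.3214×20.7)) = 8.999 m.

9.00 m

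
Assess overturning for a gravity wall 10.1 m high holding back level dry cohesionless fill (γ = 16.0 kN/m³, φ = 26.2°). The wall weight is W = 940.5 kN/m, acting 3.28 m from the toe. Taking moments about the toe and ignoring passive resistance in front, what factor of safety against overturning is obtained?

2.90

K_a = tan²(45° − 26.2°/2) = 0.3874.
P_a = ½K_aγH² = 0.5×0.3874×16.0×10.1² = 316.2 kN/m, acting at H/3 = 3.367 m above the base.
Overturning moment M_o = P_a × H/3 = 316.2 × 3.367 = 1064.
Resisting moment M_r = W × 3.28 = 940.5 × 3.28 = 3085.
FS_overturning = M_r/M_o = 3085/1064 = 2.898.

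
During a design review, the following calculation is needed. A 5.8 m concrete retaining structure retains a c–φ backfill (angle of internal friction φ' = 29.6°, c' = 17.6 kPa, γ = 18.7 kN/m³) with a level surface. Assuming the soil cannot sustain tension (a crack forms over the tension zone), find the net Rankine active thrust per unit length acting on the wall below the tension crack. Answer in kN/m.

K_a = 0.3387; √K_a = 0.5820.
Tension-crack depth z_c = 2c/(γ√K_a) = 2×17.6/(18.7×0.5820) = 3.234 m.
σ_a at base = K_a γ H − 2c√K_a = 0.3387×18.7×5.8 − 2×17.6×0.5820 = 16.25 kPa.
P_a = ½ × 16.25 × (H − z_c) = 0.5×16.25×2.566 = 20.85 kN/m.

20.9 kN/m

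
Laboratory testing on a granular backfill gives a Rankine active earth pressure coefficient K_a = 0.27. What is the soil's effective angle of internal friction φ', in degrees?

35.1°

K_a = tan²(45° − φ/2) ⇒ 45° − φ/2 = arctan(√0.27) = 27.46°.
φ = 2(45° − 27.46°) = 35.09°.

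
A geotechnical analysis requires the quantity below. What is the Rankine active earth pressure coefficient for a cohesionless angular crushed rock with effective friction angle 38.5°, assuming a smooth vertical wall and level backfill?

K_a = tan²(45° − φ/2) = tan²(25.75°) = 0.2327.

0.233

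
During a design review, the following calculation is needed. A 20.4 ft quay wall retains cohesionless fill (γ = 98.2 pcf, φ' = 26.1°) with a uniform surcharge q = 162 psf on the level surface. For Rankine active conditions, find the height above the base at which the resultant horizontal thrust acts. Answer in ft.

K_a = 0.3889.
Triangular part P₁ = ½K_aγH² = 7948 at H/3 = 6.800 ft; rectangular part P₂ = K_a q H = 1285 at H/2 = 10.20 ft.
ȳ = (P₁·6.800 + P₂·10.20)/(P₁+P₂) = 7.273 ft.

7.27 ft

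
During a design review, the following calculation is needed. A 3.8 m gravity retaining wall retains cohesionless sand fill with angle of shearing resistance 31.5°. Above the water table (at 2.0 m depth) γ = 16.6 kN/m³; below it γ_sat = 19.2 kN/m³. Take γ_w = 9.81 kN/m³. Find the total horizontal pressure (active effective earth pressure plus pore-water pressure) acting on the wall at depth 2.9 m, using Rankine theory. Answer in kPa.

K_a = (1 − sin φ)/(1 + sin φ) = 0.3136.
γ' = 19.2 − 9.81 = 9.390 kN/m³.
Effective vertical stress at 2.9 m: σ'_v = 16.6×2.0 + 9.390×0.900 = 41.65 kPa.
σ'_h = K_a σ'_v = 0.3136 × 41.65 = 13.06 kPa; u = γ_w × 0.900 = 8.829 kPa.
Total σ_h = 13.06 + 8.829 = 21.89 kPa.

21.9 kPa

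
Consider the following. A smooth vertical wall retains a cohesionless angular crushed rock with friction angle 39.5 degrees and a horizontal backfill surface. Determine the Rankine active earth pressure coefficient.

0.222

K_a = tan²(45° − φ/2) = tan²(25.25°) = 0.2224.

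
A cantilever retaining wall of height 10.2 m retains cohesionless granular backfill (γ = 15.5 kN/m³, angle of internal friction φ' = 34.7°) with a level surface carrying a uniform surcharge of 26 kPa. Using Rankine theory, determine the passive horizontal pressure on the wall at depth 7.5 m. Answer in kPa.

K_p = (1 + sin φ)/(1 − sin φ) = 3.643.
σ_v = γz + q = 15.5 × 7.5 + 26 = 142.2 kPa.
σ_h = K_p σ_v = 3.643 × 142.2 = 518.3 kPa.

518 kPa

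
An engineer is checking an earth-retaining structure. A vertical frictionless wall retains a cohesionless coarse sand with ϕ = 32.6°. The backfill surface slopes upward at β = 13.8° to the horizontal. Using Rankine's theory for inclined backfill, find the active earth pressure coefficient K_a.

0.326

K_a = cos β · (cos β − √(cos²β − cos²φ)) / (cos β + √(cos²β − cos²φ)).
cos β = 0.9711, cos φ = 0.8425, √(cos²β − cos²φ) = 0.4831.
K_a = 0.9711 × (0.9711 − 0.4831)/(0.9711 + 0.4831) = 0.3259.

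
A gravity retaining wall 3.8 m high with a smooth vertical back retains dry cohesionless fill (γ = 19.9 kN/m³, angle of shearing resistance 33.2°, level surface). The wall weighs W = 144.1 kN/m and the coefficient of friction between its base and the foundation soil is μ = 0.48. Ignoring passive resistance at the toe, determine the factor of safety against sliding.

K_a = tan²(45° − 33.2°/2) = 0.2924.
P_a = ½K_aγH² = 0.5×0.2924×19.9×3.8² = 42.00 kN/m, acting at H/3 = 1.267 m above the base.
FS_sliding = μW / P_a = 0.48×144.1 / 42.00 = 1.647.

1.65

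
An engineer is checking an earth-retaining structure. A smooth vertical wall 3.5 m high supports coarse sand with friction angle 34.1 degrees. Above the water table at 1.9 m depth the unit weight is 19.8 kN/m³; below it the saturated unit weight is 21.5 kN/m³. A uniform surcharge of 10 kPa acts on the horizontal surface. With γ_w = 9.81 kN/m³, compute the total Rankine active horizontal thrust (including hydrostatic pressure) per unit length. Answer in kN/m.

K_a = tan²(45° − φ/2) = 0.2815.
γ' = 21.5 − 9.81 = 11.69 kN/m³. h₂ = H − d_w = 1.6 m.
σ'_h: at surface K_a·q = 2.815; at WT K_a(q+γd_w) = 13.41; at base K_a(q+γd_w+γ'h₂) = 18.67 kPa.
P₁ = ½(2.815+13.41)×1.9 = 15.41; P₂ = ½(13.41+18.67)×1.6 = 25.66; P_w = ½γ_w h₂² = 12.56.
Total = 15.41+25.66+12.56 = 53.63 kN/m.

53.6 kN/m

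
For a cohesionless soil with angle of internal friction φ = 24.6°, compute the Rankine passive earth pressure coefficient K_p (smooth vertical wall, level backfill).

2.43

K_p = (1 + sin φ)/(1 − sin φ) = tan²(45° + 24.6°/2) = 2.426.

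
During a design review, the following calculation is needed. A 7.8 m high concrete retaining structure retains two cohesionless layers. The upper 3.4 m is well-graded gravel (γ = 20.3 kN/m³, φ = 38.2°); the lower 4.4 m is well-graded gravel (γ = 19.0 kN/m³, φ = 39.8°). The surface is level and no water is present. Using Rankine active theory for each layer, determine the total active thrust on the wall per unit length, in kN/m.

135 kN/m

K_a1 = tan²(45°−38.2°/2) = 0.2358; K_a2 = tan²(45°−39.8°/2) = 0.2194.
Layer 1: σ at base = K_a1 γ₁ h₁ = 16.27 kPa; P₁ = ½×16.27×3.4 = 27.67.
Layer 2: σ_v at top = γ₁h₁ = 69.02; σ_h top = K_a2×69.02 = 15.15; σ_h base = K_a2×(69.02+19.0×4.4) = 33.49.
P₂ = ½(15.15+33.49)×4.4 = 107.0. Total P_a = 27.67+107.0 = 134.7 kN/m.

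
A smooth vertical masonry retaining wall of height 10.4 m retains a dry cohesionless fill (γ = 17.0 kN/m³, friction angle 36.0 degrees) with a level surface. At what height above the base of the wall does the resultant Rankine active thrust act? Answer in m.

K_a = 0.2596.
The pressure distribution is triangular, so the resultant acts at H/3 above the base = 10.4/3 = 3.467 m.

3.47 m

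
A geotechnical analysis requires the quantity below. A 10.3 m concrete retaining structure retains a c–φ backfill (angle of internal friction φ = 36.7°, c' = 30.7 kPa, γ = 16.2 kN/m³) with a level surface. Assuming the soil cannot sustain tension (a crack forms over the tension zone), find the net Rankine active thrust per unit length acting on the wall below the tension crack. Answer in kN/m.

15.4 kN/m

K_a = 0.2519; √K_a = 0.5019.
Tension-crack depth z_c = 2c/(γ√K_a) = 2×30.7/(16.2×0.5019) = 7.552 m.
σ_a at base = K_a γ H − 2c√K_a = 0.2519×16.2×10.3 − 2×30.7×0.5019 = 11.21 kPa.
P_a = ½ × 11.21 × (H − z_c) = 0.5×11.21×2.748 = 15.40 kN/m.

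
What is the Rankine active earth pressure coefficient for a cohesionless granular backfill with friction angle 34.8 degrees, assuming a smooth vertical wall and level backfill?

0.273

K_a = (1 − sin φ)/(1 + sin φ) = (1 − sin 34.8°)/(1 + sin 34.8°) = 0.2733.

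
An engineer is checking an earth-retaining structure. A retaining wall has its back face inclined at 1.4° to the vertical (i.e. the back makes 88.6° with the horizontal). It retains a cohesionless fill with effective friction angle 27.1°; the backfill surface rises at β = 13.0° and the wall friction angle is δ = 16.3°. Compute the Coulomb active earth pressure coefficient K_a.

0.421

K_a = sin²(α+φ) / [sin²α · sin(α−δ) · (1 + √{sin(φ+δ)sin(φ−β) / (sin(α−δ)sin(α+β))})²].
With α = 88.6°, φ = 27.1°, δ = 16.3°, β = 13.0°: K_a = 0.4208.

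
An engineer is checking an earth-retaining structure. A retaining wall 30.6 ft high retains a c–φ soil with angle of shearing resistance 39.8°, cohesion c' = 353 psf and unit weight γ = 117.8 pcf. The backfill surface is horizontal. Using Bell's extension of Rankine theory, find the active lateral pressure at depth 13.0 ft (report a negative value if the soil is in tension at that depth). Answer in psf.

5.32 psf

K_a = (1 − sin φ)/(1 + sin φ) = 0.2194.
σ_a = K_a γ z − 2c√K_a = 0.2194×117.8×13.0 − 2×353×0.4684 = 5.321 psf.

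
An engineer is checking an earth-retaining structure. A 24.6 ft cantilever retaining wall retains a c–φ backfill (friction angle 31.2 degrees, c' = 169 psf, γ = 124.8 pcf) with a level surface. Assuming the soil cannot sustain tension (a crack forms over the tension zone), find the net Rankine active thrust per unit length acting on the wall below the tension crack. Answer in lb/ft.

7760 lb/ft

K_a = 0.3175; √K_a = 0.5635.
Tension-crack depth z_c = 2c/(γ√K_a) = 2×169/(124.8×0.5635) = 4.807 ft.
σ_a at base = K_a γ H − 2c√K_a = 0.3175×124.8×24.6 − 2×169×0.5635 = 784.3 psf.
P_a = ½ × 784.3 × (H − z_c) = 0.5×784.3×19.79 = 7762 lb/ft.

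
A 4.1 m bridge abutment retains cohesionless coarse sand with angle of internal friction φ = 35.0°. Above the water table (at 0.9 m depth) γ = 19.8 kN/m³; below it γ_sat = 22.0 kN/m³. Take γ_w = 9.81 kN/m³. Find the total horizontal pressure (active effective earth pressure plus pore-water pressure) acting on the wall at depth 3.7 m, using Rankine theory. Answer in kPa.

41.5 kPa

K_a = (1 − sin φ)/(1 + sin φ) = 0.2710.
γ' = 22.0 − 9.81 = 12.19 kN/m³.
Effective vertical stress at 3.7 m: σ'_v = 19.8×0.9 + 12.19×2.80 = 51.95 kPa.
σ'_h = K_a σ'_v = 0.2710 × 51.95 = 14.08 kPa; u = γ_w × 2.80 = 27.47 kPa.
Total σ_h = 14.08 + 27.47 = 41.55 kPa.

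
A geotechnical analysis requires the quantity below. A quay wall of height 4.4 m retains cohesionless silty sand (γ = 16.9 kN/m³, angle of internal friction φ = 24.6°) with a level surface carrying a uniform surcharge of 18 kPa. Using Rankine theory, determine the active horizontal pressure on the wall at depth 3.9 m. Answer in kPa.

K_a = (1 − sin φ)/(1 + sin φ) = 0.4121.
σ_v = γz + q = 16.9 × 3.9 + 18 = 83.91 kPa.
σ_h = K_a σ_v = 0.4121 × 83.91 = 34.58 kPa.

34.6 kPa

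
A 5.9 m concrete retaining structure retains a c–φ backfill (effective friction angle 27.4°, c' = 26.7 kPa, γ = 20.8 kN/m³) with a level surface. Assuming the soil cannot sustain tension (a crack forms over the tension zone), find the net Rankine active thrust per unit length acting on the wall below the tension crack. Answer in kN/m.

10.8 kN/m

K_a = 0.3697; √K_a = 0.6080.
Tension-crack depth z_c = 2c/(γ√K_a) = 2×26.7/(20.8×0.6080) = 4.222 m.
σ_a at base = K_a γ H − 2c√K_a = 0.3697×20.8×5.9 − 2×26.7×0.6080 = 12.90 kPa.
P_a = ½ × 12.90 × (H − z_c) = 0.5×12.90×1.678 = 10.82 kN/m.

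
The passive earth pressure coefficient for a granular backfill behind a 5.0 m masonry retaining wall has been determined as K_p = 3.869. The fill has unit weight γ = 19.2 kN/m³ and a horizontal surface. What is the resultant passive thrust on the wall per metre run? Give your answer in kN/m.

P = ½ K_p γ H² = 0.5 × 3.869 × 19.2 × 5.0² = 928.6 kN/m.

929 kN/m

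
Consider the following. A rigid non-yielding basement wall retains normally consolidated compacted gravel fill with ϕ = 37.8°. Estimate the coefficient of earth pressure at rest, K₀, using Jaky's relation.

0.387

K₀ = 1 − sin φ' = 1 − sin 37.8° = 0.3871.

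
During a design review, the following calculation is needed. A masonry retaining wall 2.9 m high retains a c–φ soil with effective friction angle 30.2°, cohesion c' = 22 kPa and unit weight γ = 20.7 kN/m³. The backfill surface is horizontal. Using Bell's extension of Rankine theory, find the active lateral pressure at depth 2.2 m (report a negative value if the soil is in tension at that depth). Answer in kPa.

-10.2 kPa

K_a = (1 − sin φ)/(1 + sin φ) = 0.3307.
σ_a = K_a γ z − 2c√K_a = 0.3307×20.7×2.2 − 2×22×0.5750 = -10.24 kPa.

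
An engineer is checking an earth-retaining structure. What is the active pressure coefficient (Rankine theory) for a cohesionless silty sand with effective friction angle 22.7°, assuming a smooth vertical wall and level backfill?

K_a = tan²(45° − φ/2) = tan²(33.65°) = 0.4431.

0.443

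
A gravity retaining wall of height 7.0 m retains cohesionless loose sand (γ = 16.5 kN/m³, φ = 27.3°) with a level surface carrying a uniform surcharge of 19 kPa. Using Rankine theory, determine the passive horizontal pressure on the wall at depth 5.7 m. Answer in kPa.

305 kPa

K_p = (1 + sin φ)/(1 − sin φ) = 2.694.
σ_v = γz + q = 16.5 × 5.7 + 19 = 113.0 kPa.
σ_h = K_p σ_v = 2.694 × 113.0 = 304.6 kPa.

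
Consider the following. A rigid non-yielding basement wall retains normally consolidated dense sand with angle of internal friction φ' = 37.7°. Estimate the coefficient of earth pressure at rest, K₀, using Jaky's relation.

K₀ = 1 − sin φ' = 1 − sin 37.7° = 0.3885.

0.388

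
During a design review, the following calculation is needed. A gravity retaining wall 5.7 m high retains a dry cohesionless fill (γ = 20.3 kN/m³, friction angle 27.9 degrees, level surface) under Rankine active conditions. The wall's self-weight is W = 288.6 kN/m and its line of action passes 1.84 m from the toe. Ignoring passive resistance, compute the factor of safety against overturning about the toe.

K_a = tan²(45° − 27.9°/2) = 0.3625.
P_a = ½K_aγH² = 0.5×0.3625×20.3×5.7² = 119.5 kN/m, acting at H/3 = 1.900 m above the base.
Overturning moment M_o = P_a × H/3 = 119.5 × 1.900 = 227.1.
Resisting moment M_r = W × 1.84 = 288.6 × 1.84 = 531.0.
FS_overturning = M_r/M_o = 531.0/227.1 = 2.338.

2.34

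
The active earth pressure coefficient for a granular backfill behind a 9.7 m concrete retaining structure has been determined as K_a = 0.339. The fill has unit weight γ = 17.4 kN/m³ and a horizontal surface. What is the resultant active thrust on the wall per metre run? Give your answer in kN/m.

P = ½ K_a γ H² = 0.5 × 0.339 × 17.4 × 9.7² = 277.5 kN/m.

277 kN/m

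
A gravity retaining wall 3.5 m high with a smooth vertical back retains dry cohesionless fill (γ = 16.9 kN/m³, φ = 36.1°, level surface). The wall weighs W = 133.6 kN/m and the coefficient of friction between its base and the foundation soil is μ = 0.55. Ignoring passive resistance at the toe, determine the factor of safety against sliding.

K_a = tan²(45° − 36.1°/2) = 0.2585.
P_a = ½K_aγH² = 0.5×0.2585×16.9×3.5² = 26.76 kN/m, acting at H/3 = 1.167 m above the base.
FS_sliding = μW / P_a = 0.55×133.6 / 26.76 = 2.746.

2.75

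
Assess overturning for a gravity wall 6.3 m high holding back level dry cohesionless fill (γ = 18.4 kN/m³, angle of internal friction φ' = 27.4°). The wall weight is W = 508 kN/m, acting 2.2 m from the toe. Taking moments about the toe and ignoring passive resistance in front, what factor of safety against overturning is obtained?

K_a = tan²(45° − 27.4°/2) = 0.3697.
P_a = ½K_aγH² = 0.5×0.3697×18.4×6.3² = 135.0 kN/m, acting at H/3 = 2.100 m above the base.
Overturning moment M_o = P_a × H/3 = 135.0 × 2.100 = 283.5.
Resisting moment M_r = W × 2.2 = 508 × 2.2 = 1118.
FS_overturning = M_r/M_o = 1118/283.5 = 3.943.

3.94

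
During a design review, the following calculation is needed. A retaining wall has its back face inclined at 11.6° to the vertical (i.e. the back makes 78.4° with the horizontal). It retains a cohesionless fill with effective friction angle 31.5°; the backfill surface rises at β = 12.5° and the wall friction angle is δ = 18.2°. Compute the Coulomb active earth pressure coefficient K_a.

0.451

K_a = sin²(α+φ) / [sin²α · sin(α−δ) · (1 + √{sin(φ+δ)sin(φ−β) / (sin(α−δ)sin(α+β))})²].
With α = 78.4°, φ = 31.5°, δ = 18.2°, β = 12.5°: K_a = 0.4507.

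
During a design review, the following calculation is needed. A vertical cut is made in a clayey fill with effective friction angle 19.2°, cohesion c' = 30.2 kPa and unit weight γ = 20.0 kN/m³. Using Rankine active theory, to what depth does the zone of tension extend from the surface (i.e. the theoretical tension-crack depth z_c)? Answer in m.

4.25 m

K_a = tan²(45° − 19.2°/2) = 0.5050; √K_a = 0.7107.
The active pressure is zero where K_a γ z = 2c√K_a, so z_c = 2c/(γ√K_a) = 2×30.2/(20.0×0.7107) = 4.250 m.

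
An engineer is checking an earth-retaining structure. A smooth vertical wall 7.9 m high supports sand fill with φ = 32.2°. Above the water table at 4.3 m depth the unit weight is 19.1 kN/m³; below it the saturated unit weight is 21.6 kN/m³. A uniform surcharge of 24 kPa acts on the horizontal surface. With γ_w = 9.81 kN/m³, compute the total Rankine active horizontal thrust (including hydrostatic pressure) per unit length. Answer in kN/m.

289 kN/m

K_a = tan²(45° − φ/2) = 0.3047.
γ' = 21.6 − 9.81 = 11.79 kN/m³. h₂ = H − d_w = 3.6 m.
σ'_h: at surface K_a·q = 7.314; at WT K_a(q+γd_w) = 32.34; at base K_a(q+γd_w+γ'h₂) = 45.28 kPa.
P₁ = ½(7.314+32.34)×4.3 = 85.26; P₂ = ½(32.34+45.28)×3.6 = 139.7; P_w = ½γ_w h₂² = 63.57.
Total = 85.26+139.7+63.57 = 288.5 kN/m.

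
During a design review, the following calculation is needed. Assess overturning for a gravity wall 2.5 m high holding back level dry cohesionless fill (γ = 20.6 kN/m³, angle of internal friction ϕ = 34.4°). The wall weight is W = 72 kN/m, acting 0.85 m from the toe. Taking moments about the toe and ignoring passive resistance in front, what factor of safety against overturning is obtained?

4.10

K_a = tan²(45° − 34.4°/2) = 0.2780.
P_a = ½K_aγH² = 0.5×0.2780×20.6×2.5² = 17.90 kN/m, acting at H/3 = 0.8333 m above the base.
Overturning moment M_o = P_a × H/3 = 17.90 × 0.8333 = 14.91.
Resisting moment M_r = W × 0.85 = 72 × 0.85 = 61.20.
FS_overturning = M_r/M_o = 61.20/14.91 = 4.104.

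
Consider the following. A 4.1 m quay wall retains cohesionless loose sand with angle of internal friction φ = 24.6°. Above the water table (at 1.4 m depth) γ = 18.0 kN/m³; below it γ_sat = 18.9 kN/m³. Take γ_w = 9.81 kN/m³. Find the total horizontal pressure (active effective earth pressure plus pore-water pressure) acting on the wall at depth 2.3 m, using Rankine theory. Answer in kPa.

22.6 kPa

K_a = (1 − sin φ)/(1 + sin φ) = 0.4121.
γ' = 18.9 − 9.81 = 9.090 kN/m³.
Effective vertical stress at 2.3 m: σ'_v = 18.0×1.4 + 9.090×0.900 = 33.38 kPa.
σ'_h = K_a σ'_v = 0.4121 × 33.38 = 13.76 kPa; u = γ_w × 0.900 = 8.829 kPa.
Total σ_h = 13.76 + 8.829 = 22.59 kPa.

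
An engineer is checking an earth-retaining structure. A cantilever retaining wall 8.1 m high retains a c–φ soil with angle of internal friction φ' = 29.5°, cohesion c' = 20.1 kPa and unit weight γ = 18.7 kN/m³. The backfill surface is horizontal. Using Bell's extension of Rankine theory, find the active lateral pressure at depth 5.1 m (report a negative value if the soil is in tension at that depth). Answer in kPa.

K_a = (1 − sin φ)/(1 + sin φ) = 0.3401.
σ_a = K_a γ z − 2c√K_a = 0.3401×18.7×5.1 − 2×20.1×0.5832 = 8.992 kPa.

8.99 kPa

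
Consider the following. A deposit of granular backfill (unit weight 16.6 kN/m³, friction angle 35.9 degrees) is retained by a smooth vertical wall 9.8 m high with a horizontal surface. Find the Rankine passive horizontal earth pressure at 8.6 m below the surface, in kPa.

548 kPa

K_p = (1 + sin φ)/(1 − sin φ) = 3.835.
σ_h = K_p γ z = 3.835 × 16.6 × 8.6 = 547.5 kPa.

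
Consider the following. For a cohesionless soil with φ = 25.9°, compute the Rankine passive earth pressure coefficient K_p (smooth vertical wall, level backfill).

K_p = (1 + sin φ)/(1 − sin φ) = tan²(45° + 25.9°/2) = 2.551.

2.55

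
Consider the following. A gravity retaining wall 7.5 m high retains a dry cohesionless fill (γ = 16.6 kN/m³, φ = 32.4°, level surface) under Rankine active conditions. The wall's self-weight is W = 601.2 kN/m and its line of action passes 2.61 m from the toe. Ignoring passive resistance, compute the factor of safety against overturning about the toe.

K_a = tan²(45° − 32.4°/2) = 0.3022.
P_a = ½K_aγH² = 0.5×0.3022×16.6×7.5² = 141.1 kN/m, acting at H/3 = 2.500 m above the base.
Overturning moment M_o = P_a × H/3 = 141.1 × 2.500 = 352.8.
Resisting moment M_r = W × 2.61 = 601.2 × 2.61 = 1569.
FS_overturning = M_r/M_o = 1569/352.8 = 4.448.

4.45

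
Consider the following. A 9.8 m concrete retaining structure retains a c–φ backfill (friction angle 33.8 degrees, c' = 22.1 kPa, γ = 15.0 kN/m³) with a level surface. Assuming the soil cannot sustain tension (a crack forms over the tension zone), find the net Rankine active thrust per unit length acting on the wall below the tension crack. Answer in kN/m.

39.2 kN/m

K_a = 0.2851; √K_a = 0.5340.
Tension-crack depth z_c = 2c/(γ√K_a) = 2×22.1/(15.0×0.5340) = 5.519 m.
σ_a at base = K_a γ H − 2c√K_a = 0.2851×15.0×9.8 − 2×22.1×0.5340 = 18.31 kPa.
P_a = ½ × 18.31 × (H − z_c) = 0.5×18.31×4.281 = 39.20 kN/m.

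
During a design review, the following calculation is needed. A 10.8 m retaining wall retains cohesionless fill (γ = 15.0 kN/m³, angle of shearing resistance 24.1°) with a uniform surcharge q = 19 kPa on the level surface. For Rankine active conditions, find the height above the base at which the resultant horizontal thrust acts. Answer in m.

K_a = 0.4201.
Triangular part P₁ = ½K_aγH² = 367.5 at H/3 = 3.600 m; rectangular part P₂ = K_a q H = 86.21 at H/2 = 5.400 m.
ȳ = (P₁·3.600 + P₂·5.400)/(P₁+P₂) = 3.942 m.

3.94 m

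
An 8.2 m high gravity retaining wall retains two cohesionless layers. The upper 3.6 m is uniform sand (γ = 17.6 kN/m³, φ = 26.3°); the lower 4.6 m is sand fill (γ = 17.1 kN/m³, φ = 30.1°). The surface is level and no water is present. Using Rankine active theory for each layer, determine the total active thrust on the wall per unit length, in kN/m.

K_a1 = tan²(45°−26.3°/2) = 0.3859; K_a2 = tan²(45°−30.1°/2) = 0.3320.
Layer 1: σ at base = K_a1 γ₁ h₁ = 24.45 kPa; P₁ = ½×24.45×3.6 = 44.01.
Layer 2: σ_v at top = γ₁h₁ = 63.36; σ_h top = K_a2×63.36 = 21.04; σ_h base = K_a2×(63.36+17.1×4.6) = 47.15.
P₂ = ½(21.04+47.15)×4.6 = 156.8. Total P_a = 44.01+156.8 = 200.8 kN/m.

201 kN/m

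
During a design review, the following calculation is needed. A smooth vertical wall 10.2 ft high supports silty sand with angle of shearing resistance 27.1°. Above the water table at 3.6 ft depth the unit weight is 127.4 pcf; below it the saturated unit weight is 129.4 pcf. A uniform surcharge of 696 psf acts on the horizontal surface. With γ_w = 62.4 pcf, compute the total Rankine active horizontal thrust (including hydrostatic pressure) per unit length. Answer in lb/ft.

K_a = tan²(45° − φ/2) = 0.3741.
γ' = 129.4 − 62.4 = 67.00 pcf. h₂ = H − d_w = 6.6 ft.
σ'_h: at surface K_a·q = 260.3; at WT K_a(q+γd_w) = 431.9; at base K_a(q+γd_w+γ'h₂) = 597.3 psf.
P₁ = ½(260.3+431.9)×3.6 = 1246; P₂ = ½(431.9+597.3)×6.6 = 3396; P_w = ½γ_w h₂² = 1359.
Total = 1246+3396+1359 = 6001 lb/ft.

6000 lb/ft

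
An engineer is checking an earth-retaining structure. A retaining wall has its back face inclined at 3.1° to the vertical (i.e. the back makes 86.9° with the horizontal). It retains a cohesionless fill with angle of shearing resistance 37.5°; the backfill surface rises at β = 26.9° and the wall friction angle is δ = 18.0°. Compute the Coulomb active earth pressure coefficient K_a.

0.362

K_a = sin²(α+φ) / [sin²α · sin(α−δ) · (1 + √{sin(φ+δ)sin(φ−β) / (sin(α−δ)sin(α+β))})²].
With α = 86.9°, φ = 37.5°, δ = 18.0°, β = 26.9°: K_a = 0.3622.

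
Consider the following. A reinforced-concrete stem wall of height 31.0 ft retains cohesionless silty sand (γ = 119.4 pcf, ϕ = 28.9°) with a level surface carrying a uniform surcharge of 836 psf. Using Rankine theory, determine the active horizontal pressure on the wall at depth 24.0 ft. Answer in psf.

1290 psf

K_a = (1 − sin φ)/(1 + sin φ) = 0.3484.
σ_v = γz + q = 119.4 × 24.0 + 836 = 3702 psf.
σ_h = K_a σ_v = 0.3484 × 3702 = 1289 psf.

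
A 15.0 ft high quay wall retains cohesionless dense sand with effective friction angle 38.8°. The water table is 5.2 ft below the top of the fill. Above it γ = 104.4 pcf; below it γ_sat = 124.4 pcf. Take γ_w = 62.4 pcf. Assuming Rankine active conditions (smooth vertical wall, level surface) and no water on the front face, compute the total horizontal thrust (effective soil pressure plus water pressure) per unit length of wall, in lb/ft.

K_a = tan²(45° − φ/2) = 0.2296.
γ' = 124.4 − 62.4 = 62.00 pcf. Depth below WT = 9.8 ft.
σ'_h at WT = K_a γ d_w = 124.6 psf; at base = 124.6 + K_a γ' × 9.8 = 264.1 psf.
P₁ (0–5.2 ft) = ½×124.6×5.2 = 324.0. P₂ (5.2–15.0 ft) = ½(124.6+264.1)×9.8 = 1905.
P_w = ½ γ_w h₂² = 0.5×62.4×9.8² = 2996. Total = 324.0+1905+2996 = 5225 lb/ft.

5230 lb/ft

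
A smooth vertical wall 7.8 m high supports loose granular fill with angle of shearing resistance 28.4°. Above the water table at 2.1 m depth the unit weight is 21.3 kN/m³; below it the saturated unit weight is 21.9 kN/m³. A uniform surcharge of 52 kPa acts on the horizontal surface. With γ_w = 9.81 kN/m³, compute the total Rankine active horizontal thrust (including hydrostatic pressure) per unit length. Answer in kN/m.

K_a = tan²(45° − φ/2) = 0.3554.
γ' = 21.9 − 9.81 = 12.09 kN/m³. h₂ = H − d_w = 5.7 m.
σ'_h: at surface K_a·q = 18.48; at WT K_a(q+γd_w) = 34.37; at base K_a(q+γd_w+γ'h₂) = 58.86 kPa.
P₁ = ½(18.48+34.37)×2.1 = 55.50; P₂ = ½(34.37+58.86)×5.7 = 265.7; P_w = ½γ_w h₂² = 159.4.
Total = 55.50+265.7+159.4 = 480.6 kN/m.

481 kN/m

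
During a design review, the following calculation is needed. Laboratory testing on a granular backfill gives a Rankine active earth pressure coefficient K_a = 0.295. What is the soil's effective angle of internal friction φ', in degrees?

33.0°

K_a = tan²(45° − φ/2) ⇒ 45° − φ/2 = arctan(√0.295) = 28.51°.
φ = 2(45° − 28.51°) = 32.98°.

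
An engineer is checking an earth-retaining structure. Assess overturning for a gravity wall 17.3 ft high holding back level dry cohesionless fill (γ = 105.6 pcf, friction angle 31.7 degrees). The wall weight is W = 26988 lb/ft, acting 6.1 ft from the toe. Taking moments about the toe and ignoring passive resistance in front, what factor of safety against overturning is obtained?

K_a = tan²(45° − 31.7°/2) = 0.3111.
P_a = ½K_aγH² = 0.5×0.3111×105.6×17.3² = 4916 lb/ft, acting at H/3 = 5.767 ft above the base.
Overturning moment M_o = P_a × H/3 = 4916 × 5.767 = 28350.
Resisting moment M_r = W × 6.1 = 26988 × 6.1 = 164600.
FS_overturning = M_r/M_o = 164600/28350 = 5.808.

5.81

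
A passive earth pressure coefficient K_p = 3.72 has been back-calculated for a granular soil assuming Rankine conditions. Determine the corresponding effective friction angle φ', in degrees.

35.2°

K_p = (1+sin φ)/(1−sin φ) ⇒ sin φ = (K_p − 1)/(K_p + 1) = 0.5763.
φ = arcsin(0.5763) = 35.19°.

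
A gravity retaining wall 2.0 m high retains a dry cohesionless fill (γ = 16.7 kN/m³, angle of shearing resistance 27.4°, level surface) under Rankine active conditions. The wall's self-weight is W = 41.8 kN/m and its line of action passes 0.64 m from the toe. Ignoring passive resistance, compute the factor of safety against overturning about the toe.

3.25

K_a = tan²(45° − 27.4°/2) = 0.3697.
P_a = ½K_aγH² = 0.5×0.3697×16.7×2.0² = 12.35 kN/m, acting at H/3 = 0.6667 m above the base.
Overturning moment M_o = P_a × H/3 = 12.35 × 0.6667 = 8.231.
Resisting moment M_r = W × 0.64 = 41.8 × 0.64 = 26.75.
FS_overturning = M_r/M_o = 26.75/8.231 = 3.250.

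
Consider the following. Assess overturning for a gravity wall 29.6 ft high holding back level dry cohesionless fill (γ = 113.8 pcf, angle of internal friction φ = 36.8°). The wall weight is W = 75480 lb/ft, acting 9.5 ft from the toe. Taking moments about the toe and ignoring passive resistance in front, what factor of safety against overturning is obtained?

5.81

K_a = tan²(45° − 36.8°/2) = 0.2508.
P_a = ½K_aγH² = 0.5×0.2508×113.8×29.6² = 12500 lb/ft, acting at H/3 = 9.867 ft above the base.
Overturning moment M_o = P_a × H/3 = 12500 × 9.867 = 123300.
Resisting moment M_r = W × 9.5 = 75480 × 9.5 = 717100.
FS_overturning = M_r/M_o = 717100/123300 = 5.813.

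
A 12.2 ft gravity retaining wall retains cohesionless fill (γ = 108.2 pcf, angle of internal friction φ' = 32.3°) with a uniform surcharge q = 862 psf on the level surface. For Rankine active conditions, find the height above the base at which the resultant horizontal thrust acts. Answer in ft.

K_a = 0.3035.
Triangular part P₁ = ½K_aγH² = 2444 at H/3 = 4.067 ft; rectangular part P₂ = K_a q H = 3192 at H/2 = 6.100 ft.
ȳ = (P₁·4.067 + P₂·6.100)/(P₁+P₂) = 5.218 ft.

5.22 ft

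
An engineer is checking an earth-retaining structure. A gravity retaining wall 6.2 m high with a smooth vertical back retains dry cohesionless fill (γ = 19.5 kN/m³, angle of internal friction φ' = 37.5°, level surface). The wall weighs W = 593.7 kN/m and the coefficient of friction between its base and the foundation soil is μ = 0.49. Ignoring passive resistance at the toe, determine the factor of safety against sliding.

3.19

K_a = tan²(45° − 37.5°/2) = 0.2432.
P_a = ½K_aγH² = 0.5×0.2432×19.5×6.2² = 91.15 kN/m, acting at H/3 = 2.067 m above the base.
FS_sliding = μW / P_a = 0.49×593.7 / 91.15 = 3.192.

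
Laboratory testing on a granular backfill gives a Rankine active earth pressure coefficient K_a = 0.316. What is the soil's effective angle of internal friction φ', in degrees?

31.3°

K_a = tan²(45° − φ/2) ⇒ 45° − φ/2 = arctan(√0.316) = 29.34°.
φ = 2(45° − 29.34°) = 31.32°.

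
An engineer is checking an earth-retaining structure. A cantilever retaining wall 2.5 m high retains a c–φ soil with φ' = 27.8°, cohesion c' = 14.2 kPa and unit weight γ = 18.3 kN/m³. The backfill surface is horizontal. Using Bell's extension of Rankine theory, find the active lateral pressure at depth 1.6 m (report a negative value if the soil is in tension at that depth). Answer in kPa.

-6.48 kPa

K_a = (1 − sin φ)/(1 + sin φ) = 0.3639.
σ_a = K_a γ z − 2c√K_a = 0.3639×18.3×1.6 − 2×14.2×0.6032 = -6.477 kPa.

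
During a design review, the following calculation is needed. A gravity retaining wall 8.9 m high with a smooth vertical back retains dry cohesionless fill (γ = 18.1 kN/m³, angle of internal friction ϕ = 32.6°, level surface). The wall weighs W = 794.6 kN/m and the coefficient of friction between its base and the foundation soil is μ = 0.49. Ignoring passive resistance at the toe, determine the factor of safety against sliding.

1.81

K_a = tan²(45° − 32.6°/2) = 0.2997.
P_a = ½K_aγH² = 0.5×0.2997×18.1×8.9² = 214.9 kN/m, acting at H/3 = 2.967 m above the base.
FS_sliding = μW / P_a = 0.49×794.6 / 214.9 = 1.812.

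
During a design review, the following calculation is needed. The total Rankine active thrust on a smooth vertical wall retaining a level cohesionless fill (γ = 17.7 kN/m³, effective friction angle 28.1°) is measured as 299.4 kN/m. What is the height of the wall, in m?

K_a = 0.3596. P_a = ½ K_a γ H² ⇒ H = √(2P_a/(K_a γ)).
H = √(2×299.4/(0.3596×17.7)) = 9.699 m.

9.70 m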